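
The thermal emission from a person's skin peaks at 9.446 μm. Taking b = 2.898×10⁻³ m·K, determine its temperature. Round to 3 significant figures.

T ≈ 307 K

Wien's law gives T = b/λ_max = (2.898×10⁻³ m·K)/(9.446×10⁻⁶ m) = 307 K.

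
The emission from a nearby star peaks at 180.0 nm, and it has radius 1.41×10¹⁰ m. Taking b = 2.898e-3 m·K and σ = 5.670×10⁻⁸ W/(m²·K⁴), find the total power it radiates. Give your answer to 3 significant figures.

Wien's law: T = b/λ_max = 2.898×10⁻³/1.800×10⁻⁷ = 16100.0 K.
Surface area A = 4πR² = 4π(1.41×10¹⁰ m)² = 2.49832×10²¹ m².
Then P = σAT⁴ = 5.670×10⁻⁸×2.49832×10²¹×(16100.0)⁴ = 9.52×10³⁰ W.

P ≈ 9.52×10³⁰ W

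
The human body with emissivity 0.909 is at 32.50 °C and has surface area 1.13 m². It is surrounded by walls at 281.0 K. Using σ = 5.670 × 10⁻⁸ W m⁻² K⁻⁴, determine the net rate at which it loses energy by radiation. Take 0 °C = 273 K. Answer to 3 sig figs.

Net loss ≈ 144 W

T = 32.50 °C + 273 = 305.50 K.
Area A = 1.13 m².
Net radiated power P_net = εσA(T⁴ − T₀⁴) = 0.909×5.670×10⁻⁸×1.13×(305.50⁴ − 281.0⁴).
T⁴ − T₀⁴ = 8.71054×10⁹ − 6.23484×10⁹ = 2.47570×10⁹ K⁴, so P_net = 144 W.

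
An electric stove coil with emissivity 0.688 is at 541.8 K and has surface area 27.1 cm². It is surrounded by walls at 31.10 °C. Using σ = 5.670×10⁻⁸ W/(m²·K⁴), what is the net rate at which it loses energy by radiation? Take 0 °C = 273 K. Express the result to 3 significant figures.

Surroundings: T = 31.10 °C + 273 = 304.10 K.
Area A = 27.1 cm² = 2.71×10⁻³ m².
Net radiated power P_net = εσA(T⁴ − T₀⁴) = 0.688×5.670×10⁻⁸×2.71×10⁻³×(541.8⁴ − 304.10⁴).
T⁴ − T₀⁴ = 8.61700×10¹⁰ − 8.55196×10⁹ = 7.76180×10¹⁰ K⁴, so P_net = 8.21 W.

Net loss ≈ 8.21 W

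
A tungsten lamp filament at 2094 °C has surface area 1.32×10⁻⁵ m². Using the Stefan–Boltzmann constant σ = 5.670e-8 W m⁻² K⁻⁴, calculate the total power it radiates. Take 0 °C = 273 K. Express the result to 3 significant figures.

T = 2094 °C + 273 = 2367 K.
Area A = 1.32×10⁻⁵ m².
P = σAT⁴ = 5.670×10⁻⁸ × 1.32×10⁻⁵ × (2367)⁴ = 23.5 W.

P ≈ 23.5 W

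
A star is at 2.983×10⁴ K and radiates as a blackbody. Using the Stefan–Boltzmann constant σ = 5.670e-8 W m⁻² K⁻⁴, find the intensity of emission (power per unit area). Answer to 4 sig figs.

Stefan–Boltzmann: I = σT⁴ = 5.670×10⁻⁸ × (2.983×10⁴)⁴ = 4.489×10¹⁰ W/m².

I ≈ 4.489×10¹⁰ W/m²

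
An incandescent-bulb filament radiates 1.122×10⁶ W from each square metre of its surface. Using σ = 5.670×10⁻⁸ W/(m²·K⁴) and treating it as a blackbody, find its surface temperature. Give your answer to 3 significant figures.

I = σT⁴, so T = (I/σ)^(1/4) = (1.122×10⁶/(5.670×10⁻⁸))^(1/4) = 2.11×10³ K.

T ≈ 2.11×10³ K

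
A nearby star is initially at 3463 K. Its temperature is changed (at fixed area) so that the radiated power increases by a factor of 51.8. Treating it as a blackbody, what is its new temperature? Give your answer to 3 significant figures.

P ∝ T⁴, so T₂/T₁ = (P₂/P₁)^(1/4) = (51.8)^(1/4) = 2.68276.
T₂ = 3463 × 2.68276 = 9.29×10³ K.

T₂ ≈ 9.29×10³ K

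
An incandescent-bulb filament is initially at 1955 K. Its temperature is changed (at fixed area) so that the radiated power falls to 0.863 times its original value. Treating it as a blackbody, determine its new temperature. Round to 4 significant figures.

P ∝ T⁴, so T₂/T₁ = (P₂/P₁)^(1/4) = (0.863)^(1/4) = 0.963835.
T₂ = 1955 × 0.963835 = 1884 K.

T₂ ≈ 1884 K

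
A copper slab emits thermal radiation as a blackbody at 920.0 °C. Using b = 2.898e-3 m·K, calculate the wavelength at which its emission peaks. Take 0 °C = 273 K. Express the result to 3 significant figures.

λ_max ≈ 2.43×10³ nm

T = 920.0 °C + 273 = 1193.0 K.
Wien's displacement law: λ_max = b/T = (2.898×10⁻³ m·K)/(1193.0 K) = 2.429×10⁻⁶ m.
That is 2.43×10³ nm, in the infrared range.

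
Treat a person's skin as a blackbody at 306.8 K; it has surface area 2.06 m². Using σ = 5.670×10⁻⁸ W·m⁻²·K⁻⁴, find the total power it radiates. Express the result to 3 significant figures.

Area A = 2.06 m².
P = σAT⁴ = 5.670×10⁻⁸ × 2.06 × (306.8)⁴ = 1.03×10³ W.

P ≈ 1.03×10³ W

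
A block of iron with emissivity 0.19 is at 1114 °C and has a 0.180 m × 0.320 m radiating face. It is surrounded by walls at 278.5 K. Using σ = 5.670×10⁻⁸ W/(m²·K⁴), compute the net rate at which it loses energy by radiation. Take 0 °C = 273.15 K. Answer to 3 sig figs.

T = 1114 °C + 273.15 = 1387.15 K.
Area A = 0.180 × 0.320 = 0.0576 m².
Net radiated power P_net = εσA(T⁴ − T₀⁴) = 0.19×5.670×10⁻⁸×0.0576×(1387.15⁴ − 278.5⁴).
T⁴ − T₀⁴ = 3.70249×10¹² − 6.01590×10⁹ = 3.69647×10¹² K⁴, so P_net = 2.29×10³ W.

Net loss ≈ 2.29×10³ W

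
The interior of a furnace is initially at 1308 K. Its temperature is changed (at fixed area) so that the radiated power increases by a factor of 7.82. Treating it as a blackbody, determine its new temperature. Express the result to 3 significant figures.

T₂ ≈ 2.19×10³ K

P ∝ T⁴, so T₂/T₁ = (P₂/P₁)^(1/4) = (7.82)^(1/4) = 1.67225.
T₂ = 1308 × 1.67225 = 2.19×10³ K.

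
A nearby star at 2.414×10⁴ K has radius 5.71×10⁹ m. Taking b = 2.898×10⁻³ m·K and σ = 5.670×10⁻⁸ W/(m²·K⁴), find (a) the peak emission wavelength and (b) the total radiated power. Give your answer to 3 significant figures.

(a) λ_max = b/T = 2.898×10⁻³/2.414×10⁴ = 1.200×10⁻⁷ m = 120 nm.
Surface area A = 4πR² = 4π(5.71×10⁹ m)² = 4.09715×10²⁰ m².
(b) P = σAT⁴ = 5.670×10⁻⁸×4.09715×10²⁰×(2.414×10⁴)⁴ = 7.89×10³⁰ W.

λ_max ≈ 120 nm; P ≈ 7.89×10³⁰ W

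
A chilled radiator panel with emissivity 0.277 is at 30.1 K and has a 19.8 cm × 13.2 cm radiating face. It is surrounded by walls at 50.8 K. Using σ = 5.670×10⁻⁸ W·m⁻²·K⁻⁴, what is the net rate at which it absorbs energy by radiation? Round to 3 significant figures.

Area A = 0.198 × 0.132 = 0.026136 m².
Net radiated power P_net = εσA(T⁴ − T₀⁴) = 0.277×5.670×10⁻⁸×0.026136×(30.1⁴ − 50.8⁴).
T⁴ − T₀⁴ = 8.20854×10⁵ − 6.65970×10⁶ = -5.83885×10⁶ K⁴, so P_net = -2.40×10⁻³ W — negative, meaning a net gain of 2.40×10⁻³ W.

Net gain ≈ 2.40×10⁻³ W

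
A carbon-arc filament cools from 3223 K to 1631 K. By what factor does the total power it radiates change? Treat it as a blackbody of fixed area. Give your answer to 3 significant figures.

P ∝ T⁴, so P₂/P₁ = (T₂/T₁)⁴ = (1631/3223)⁴ = (0.506050)⁴ = 0.0656.

P₂/P₁ ≈ 0.0656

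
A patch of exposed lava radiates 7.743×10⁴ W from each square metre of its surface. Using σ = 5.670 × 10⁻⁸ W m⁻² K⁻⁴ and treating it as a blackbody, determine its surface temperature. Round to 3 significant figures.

I = σT⁴, so T = (I/σ)^(1/4) = (7.743×10⁴/(5.670×10⁻⁸))^(1/4) = 1.08×10³ K.

T ≈ 1.08×10³ K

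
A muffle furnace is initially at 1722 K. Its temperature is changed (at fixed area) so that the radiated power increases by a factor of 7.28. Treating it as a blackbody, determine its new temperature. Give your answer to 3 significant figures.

P ∝ T⁴, so T₂/T₁ = (P₂/P₁)^(1/4) = (7.28)^(1/4) = 1.64260.
T₂ = 1722 × 1.64260 = 2.83×10³ K.

T₂ ≈ 2.83×10³ K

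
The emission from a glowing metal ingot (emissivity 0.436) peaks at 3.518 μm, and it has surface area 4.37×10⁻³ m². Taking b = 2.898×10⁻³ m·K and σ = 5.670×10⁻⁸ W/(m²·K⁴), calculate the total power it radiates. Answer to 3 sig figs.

P ≈ 49.7 W

Wien's law: T = b/λ_max = 2.898×10⁻³/3.518×10⁻⁶ = 823.764 K.
Area A = 4.37×10⁻³ m².
Then P = εσAT⁴ = 0.436×5.670×10⁻⁸×4.37×10⁻³×(823.764)⁴ = 49.7 W.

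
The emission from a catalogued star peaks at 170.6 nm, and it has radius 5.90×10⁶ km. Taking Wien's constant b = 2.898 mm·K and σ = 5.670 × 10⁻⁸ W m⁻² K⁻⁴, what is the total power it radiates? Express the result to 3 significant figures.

P ≈ 2.07×10³⁰ W

Wien's law: T = b/λ_max = 2.898×10⁻³/1.706×10⁻⁷ = 16987.1 K.
Surface area A = 4πR² = 4π(5.90×10⁹ m)² = 4.37435×10²⁰ m².
Then P = σAT⁴ = 5.670×10⁻⁸×4.37435×10²⁰×(16987.1)⁴ = 2.07×10³⁰ W.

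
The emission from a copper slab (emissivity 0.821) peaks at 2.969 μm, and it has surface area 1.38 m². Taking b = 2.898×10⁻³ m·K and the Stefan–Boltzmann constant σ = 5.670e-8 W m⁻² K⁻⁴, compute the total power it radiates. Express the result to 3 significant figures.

Wien's law: T = b/λ_max = 2.898×10⁻³/2.969×10⁻⁶ = 976.086 K.
Area A = 1.38 m².
Then P = εσAT⁴ = 0.821×5.670×10⁻⁸×1.38×(976.086)⁴ = 5.83×10⁴ W.

P ≈ 5.83×10⁴ W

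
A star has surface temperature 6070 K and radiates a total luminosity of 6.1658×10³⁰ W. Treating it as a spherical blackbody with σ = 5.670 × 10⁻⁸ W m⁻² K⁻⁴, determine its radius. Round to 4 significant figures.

L = 4πR²σT⁴ ⇒ R = √(L/(4πσT⁴)).
σT⁴ = 7.69729×10⁷ W/m², so R = √(6.1658×10³⁰/(4π×7.69729×10⁷)) = 7.984×10¹⁰ m.

R ≈ 7.984×10¹⁰ m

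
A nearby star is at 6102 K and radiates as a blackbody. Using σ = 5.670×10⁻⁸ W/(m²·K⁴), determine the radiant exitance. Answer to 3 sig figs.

Stefan–Boltzmann: I = σT⁴ = 5.670×10⁻⁸ × (6102)⁴ = 7.86×10⁷ W/m².

I ≈ 7.86×10⁷ W/m²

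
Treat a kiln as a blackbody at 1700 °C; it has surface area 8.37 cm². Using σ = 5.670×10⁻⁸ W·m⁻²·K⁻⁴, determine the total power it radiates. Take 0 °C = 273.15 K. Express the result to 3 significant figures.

T = 1700 °C + 273.15 = 1973.15 K.
Area A = 8.37 cm² = 8.37×10⁻⁴ m².
P = σAT⁴ = 5.670×10⁻⁸ × 8.37×10⁻⁴ × (1973.15)⁴ = 719 W.

P ≈ 719 W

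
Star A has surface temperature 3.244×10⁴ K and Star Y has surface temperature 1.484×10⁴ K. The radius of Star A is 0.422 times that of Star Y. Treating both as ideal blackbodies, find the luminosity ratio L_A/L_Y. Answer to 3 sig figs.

L_A/L_Y ≈ 4.07

L ∝ R²T⁴, so L_A/L_Y = (R_A/R_Y)²(T_A/T_Y)⁴ = (0.422)² × (3.244×10⁴/1.484×10⁴)⁴ = 0.178084 × 22.8343 = 4.07.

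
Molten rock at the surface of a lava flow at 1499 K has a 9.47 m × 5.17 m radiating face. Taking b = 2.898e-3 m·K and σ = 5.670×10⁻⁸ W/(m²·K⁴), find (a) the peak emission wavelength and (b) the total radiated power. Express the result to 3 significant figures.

λ_max ≈ 1.93×10³ nm; P ≈ 1.40×10⁷ W

(a) λ_max = b/T = 2.898×10⁻³/1499 = 1.933×10⁻⁶ m = 1.93×10³ nm.
Area A = 9.47 × 5.17 = 48.9599 m².
(b) P = σAT⁴ = 5.670×10⁻⁸×48.9599×(1499)⁴ = 1.40×10⁷ W.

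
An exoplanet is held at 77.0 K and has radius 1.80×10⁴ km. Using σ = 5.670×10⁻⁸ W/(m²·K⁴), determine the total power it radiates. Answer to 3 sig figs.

Surface area A = 4πR² = 4π(1.80×10⁷ m)² = 4.07150×10¹⁵ m².
P = σAT⁴ = 5.670×10⁻⁸ × 4.07150×10¹⁵ × (77.0)⁴ = 8.12×10¹⁵ W.

P ≈ 8.12×10¹⁵ W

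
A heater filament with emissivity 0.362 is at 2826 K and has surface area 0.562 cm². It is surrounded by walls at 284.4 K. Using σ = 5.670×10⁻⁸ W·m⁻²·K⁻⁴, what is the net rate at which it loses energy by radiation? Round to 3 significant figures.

Area A = 0.562 cm² = 5.62×10⁻⁵ m².
Net radiated power P_net = εσA(T⁴ − T₀⁴) = 0.362×5.670×10⁻⁸×5.62×10⁻⁵×(2826⁴ − 284.4⁴).
T⁴ − T₀⁴ = 6.37806×10¹³ − 6.54212×10⁹ = 6.37741×10¹³ K⁴, so P_net = 73.6 W.

Net loss ≈ 73.6 W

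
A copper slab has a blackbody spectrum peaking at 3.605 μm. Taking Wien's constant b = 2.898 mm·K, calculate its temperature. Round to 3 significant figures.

T ≈ 804 K

Wien's law gives T = b/λ_max = (2.898×10⁻³ m·K)/(3.605×10⁻⁶ m) = 804 K.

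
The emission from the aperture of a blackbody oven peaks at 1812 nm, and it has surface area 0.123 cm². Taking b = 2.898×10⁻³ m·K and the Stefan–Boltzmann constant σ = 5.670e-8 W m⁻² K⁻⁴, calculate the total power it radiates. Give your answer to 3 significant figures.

Wien's law: T = b/λ_max = 2.898×10⁻³/1.812×10⁻⁶ = 1599.34 K.
Area A = 0.123 cm² = 1.23×10⁻⁵ m².
Then P = σAT⁴ = 5.670×10⁻⁸×1.23×10⁻⁵×(1599.34)⁴ = 4.56 W.

P ≈ 4.56 W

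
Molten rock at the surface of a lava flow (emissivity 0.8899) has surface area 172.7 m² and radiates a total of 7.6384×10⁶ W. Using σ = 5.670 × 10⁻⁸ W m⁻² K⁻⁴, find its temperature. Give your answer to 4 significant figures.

T ≈ 967.6 K

Area A = 172.7 m².
P = εσAT⁴ ⇒ T = (P/(εσA))^(1/4) = (7.6384×10⁶/(0.8899×5.670×10⁻⁸×172.7))^(1/4) = 967.6 K.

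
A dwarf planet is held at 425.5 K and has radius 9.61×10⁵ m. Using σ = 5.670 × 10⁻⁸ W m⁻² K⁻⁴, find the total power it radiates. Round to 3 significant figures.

P ≈ 2.16×10¹⁶ W

Surface area A = 4πR² = 4π(9.61×10⁵ m)² = 1.16053×10¹³ m².
P = σAT⁴ = 5.670×10⁻⁸ × 1.16053×10¹³ × (425.5)⁴ = 2.16×10¹⁶ W.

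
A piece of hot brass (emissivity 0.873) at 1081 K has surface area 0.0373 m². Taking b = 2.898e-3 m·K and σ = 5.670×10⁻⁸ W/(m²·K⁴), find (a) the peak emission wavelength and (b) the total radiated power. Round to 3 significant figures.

λ_max ≈ 2.68×10³ nm; P ≈ 2.52×10³ W

(a) λ_max = b/T = 2.898×10⁻³/1081 = 2.681×10⁻⁶ m = 2.68×10³ nm.
Area A = 0.0373 m².
(b) P = εσAT⁴ = 0.873×5.670×10⁻⁸×0.0373×(1081)⁴ = 2.52×10³ W.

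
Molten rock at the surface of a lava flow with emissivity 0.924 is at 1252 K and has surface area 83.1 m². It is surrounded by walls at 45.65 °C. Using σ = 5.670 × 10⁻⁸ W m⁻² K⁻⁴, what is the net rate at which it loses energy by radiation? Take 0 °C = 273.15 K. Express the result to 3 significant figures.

Surroundings: T = 45.65 °C + 273.15 = 318.80 K.
Area A = 83.1 m².
Net radiated power P_net = εσA(T⁴ − T₀⁴) = 0.924×5.670×10⁻⁸×83.1×(1252⁴ − 318.80⁴).
T⁴ − T₀⁴ = 2.45707×10¹² − 1.03294×10¹⁰ = 2.44674×10¹² K⁴, so P_net = 1.07×10⁷ W.

Net loss ≈ 1.07×10⁷ W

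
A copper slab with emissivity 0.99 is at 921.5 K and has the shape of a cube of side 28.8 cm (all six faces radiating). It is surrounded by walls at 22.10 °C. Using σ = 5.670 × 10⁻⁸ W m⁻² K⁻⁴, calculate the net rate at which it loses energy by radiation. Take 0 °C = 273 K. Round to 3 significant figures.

Surroundings: T = 22.10 °C + 273 = 295.10 K.
Area A = 6s² = 6×(0.288 m)² = 0.497664 m².
Net radiated power P_net = εσA(T⁴ − T₀⁴) = 0.99×5.670×10⁻⁸×0.497664×(921.5⁴ − 295.10⁴).
T⁴ − T₀⁴ = 7.21077×10¹¹ − 7.58362×10⁹ = 7.13493×10¹¹ K⁴, so P_net = 1.99×10⁴ W.

Net loss ≈ 1.99×10⁴ W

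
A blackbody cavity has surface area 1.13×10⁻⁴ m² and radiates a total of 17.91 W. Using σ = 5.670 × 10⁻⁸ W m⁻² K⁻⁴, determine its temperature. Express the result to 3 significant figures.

Area A = 1.13×10⁻⁴ m².
P = σAT⁴ ⇒ T = (P/(σA))^(1/4) = (17.91/(5.670×10⁻⁸×1.13×10⁻⁴))^(1/4) = 1.29×10³ K.

T ≈ 1.29×10³ K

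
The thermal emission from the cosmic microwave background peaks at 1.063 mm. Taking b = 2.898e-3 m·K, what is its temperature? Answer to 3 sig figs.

T ≈ 2.73 K

Wien's law gives T = b/λ_max = (2.898×10⁻³ m·K)/(1.063×10⁻³ m) = 2.73 K.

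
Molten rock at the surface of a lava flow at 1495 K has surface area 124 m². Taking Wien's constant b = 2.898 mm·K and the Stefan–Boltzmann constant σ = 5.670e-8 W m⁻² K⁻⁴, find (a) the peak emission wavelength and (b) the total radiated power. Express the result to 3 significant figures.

λ_max ≈ 1.94×10³ nm; P ≈ 3.51×10⁷ W

(a) λ_max = b/T = 2.898×10⁻³/1495 = 1.938×10⁻⁶ m = 1.94×10³ nm.
Area A = 124 m².
(b) P = σAT⁴ = 5.670×10⁻⁸×124×(1495)⁴ = 3.51×10⁷ W.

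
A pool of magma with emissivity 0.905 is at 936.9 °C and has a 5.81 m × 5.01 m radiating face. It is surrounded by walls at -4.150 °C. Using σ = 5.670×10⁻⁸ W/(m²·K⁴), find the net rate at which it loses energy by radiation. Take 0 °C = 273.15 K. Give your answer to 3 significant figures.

T = 936.9 °C + 273.15 = 1210.05 K.
Surroundings: T = -4.150 °C + 273.15 = 269.000 K.
Area A = 5.81 × 5.01 = 29.1081 m².
Net radiated power P_net = εσA(T⁴ − T₀⁴) = 0.905×5.670×10⁻⁸×29.1081×(1210.05⁴ − 269.000⁴).
T⁴ − T₀⁴ = 2.14394×10¹² − 5.23611×10⁹ = 2.13870×10¹² K⁴, so P_net = 3.19×10⁶ W.

Net loss ≈ 3.19×10⁶ W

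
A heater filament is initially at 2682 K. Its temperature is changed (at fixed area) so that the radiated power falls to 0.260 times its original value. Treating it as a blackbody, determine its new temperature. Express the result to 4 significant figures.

P ∝ T⁴, so T₂/T₁ = (P₂/P₁)^(1/4) = (0.260)^(1/4) = 0.714074.
T₂ = 2682 × 0.714074 = 1915 K.

T₂ ≈ 1915 K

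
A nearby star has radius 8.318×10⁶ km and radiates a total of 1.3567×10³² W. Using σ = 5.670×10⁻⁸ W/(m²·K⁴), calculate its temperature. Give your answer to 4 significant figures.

Surface area A = 4πR² = 4π(8.318×10⁹ m)² = 8.69456×10²⁰ m².
P = σAT⁴ ⇒ T = (P/(σA))^(1/4) = (1.3567×10³²/(5.670×10⁻⁸×8.69456×10²⁰))^(1/4) = 4.073×10⁴ K.

T ≈ 4.073×10⁴ K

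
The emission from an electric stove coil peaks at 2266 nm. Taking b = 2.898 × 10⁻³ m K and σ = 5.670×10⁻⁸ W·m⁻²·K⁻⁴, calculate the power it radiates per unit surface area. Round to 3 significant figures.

Wien's law: T = b/λ_max = 2.898×10⁻³/2.266×10⁻⁶ = 1278.91 K.
Then I = σT⁴ = 5.670×10⁻⁸×(1278.91)⁴ = 1.52×10⁵ W/m².

I ≈ 1.52×10⁵ W/m²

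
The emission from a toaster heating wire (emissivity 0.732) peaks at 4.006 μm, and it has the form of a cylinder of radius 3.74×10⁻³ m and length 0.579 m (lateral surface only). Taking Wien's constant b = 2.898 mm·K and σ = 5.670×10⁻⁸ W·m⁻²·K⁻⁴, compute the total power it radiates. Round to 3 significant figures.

P ≈ 155 W

Wien's law: T = b/λ_max = 2.898×10⁻³/4.006×10⁻⁶ = 723.415 K.
Lateral area A = 2πrL = 2π×3.74×10⁻³×0.579 = 0.0136060 m².
Then P = εσAT⁴ = 0.732×5.670×10⁻⁸×0.0136060×(723.415)⁴ = 155 W.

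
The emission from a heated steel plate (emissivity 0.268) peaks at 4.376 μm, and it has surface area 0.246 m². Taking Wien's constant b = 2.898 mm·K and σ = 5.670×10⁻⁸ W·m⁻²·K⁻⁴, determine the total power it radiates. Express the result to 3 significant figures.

Wien's law: T = b/λ_max = 2.898×10⁻³/4.376×10⁻⁶ = 662.249 K.
Area A = 0.246 m².
Then P = εσAT⁴ = 0.268×5.670×10⁻⁸×0.246×(662.249)⁴ = 719 W.

P ≈ 719 W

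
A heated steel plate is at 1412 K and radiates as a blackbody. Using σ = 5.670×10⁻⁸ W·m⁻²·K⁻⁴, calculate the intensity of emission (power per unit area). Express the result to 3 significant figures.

Stefan–Boltzmann: I = σT⁴ = 5.670×10⁻⁸ × (1412)⁴ = 2.25×10⁵ W/m².

I ≈ 2.25×10⁵ W/m²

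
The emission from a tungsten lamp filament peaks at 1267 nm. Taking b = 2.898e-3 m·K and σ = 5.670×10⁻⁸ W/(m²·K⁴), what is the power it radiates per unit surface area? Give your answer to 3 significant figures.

I ≈ 1.55×10⁶ W/m²

Wien's law: T = b/λ_max = 2.898×10⁻³/1.267×10⁻⁶ = 2287.29 K.
Then I = σT⁴ = 5.670×10⁻⁸×(2287.29)⁴ = 1.55×10⁶ W/m².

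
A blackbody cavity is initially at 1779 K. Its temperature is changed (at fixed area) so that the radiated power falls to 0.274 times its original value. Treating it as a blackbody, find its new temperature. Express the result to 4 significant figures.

T₂ ≈ 1287 K

P ∝ T⁴, so T₂/T₁ = (P₂/P₁)^(1/4) = (0.274)^(1/4) = 0.723499.
T₂ = 1779 × 0.723499 = 1287 K.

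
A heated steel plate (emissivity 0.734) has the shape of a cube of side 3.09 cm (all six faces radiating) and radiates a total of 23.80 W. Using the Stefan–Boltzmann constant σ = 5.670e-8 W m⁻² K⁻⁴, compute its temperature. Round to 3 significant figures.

Area A = 6s² = 6×(0.0309 m)² = 5.72886×10⁻³ m².
P = εσAT⁴ ⇒ T = (P/(εσA))^(1/4) = (23.80/(0.734×5.670×10⁻⁸×5.72886×10⁻³))^(1/4) = 562 K.

T ≈ 562 K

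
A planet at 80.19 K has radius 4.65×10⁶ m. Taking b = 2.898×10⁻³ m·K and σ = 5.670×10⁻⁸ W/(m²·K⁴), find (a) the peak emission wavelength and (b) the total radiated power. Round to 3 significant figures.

λ_max ≈ 36.1 μm; P ≈ 6.37×10¹⁴ W

(a) λ_max = b/T = 2.898×10⁻³/80.19 = 3.614×10⁻⁵ m = 36.1 μm.
Surface area A = 4πR² = 4π(4.65×10⁶ m)² = 2.71716×10¹⁴ m².
(b) P = σAT⁴ = 5.670×10⁻⁸×2.71716×10¹⁴×(80.19)⁴ = 6.37×10¹⁴ W.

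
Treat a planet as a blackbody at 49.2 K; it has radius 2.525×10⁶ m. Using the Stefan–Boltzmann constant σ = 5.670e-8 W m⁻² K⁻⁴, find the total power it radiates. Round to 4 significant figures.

P ≈ 2.662×10¹³ W

Surface area A = 4πR² = 4π(2.525×10⁶ m)² = 8.01185×10¹³ m².
P = σAT⁴ = 5.670×10⁻⁸ × 8.01185×10¹³ × (49.2)⁴ = 2.662×10¹³ W.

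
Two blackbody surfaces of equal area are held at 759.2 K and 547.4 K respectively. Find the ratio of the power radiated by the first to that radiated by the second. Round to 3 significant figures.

With equal areas, P₁/P₂ = (T₁/T₂)⁴ = (759.2/547.4)⁴ = 3.70.

P₁/P₂ ≈ 3.70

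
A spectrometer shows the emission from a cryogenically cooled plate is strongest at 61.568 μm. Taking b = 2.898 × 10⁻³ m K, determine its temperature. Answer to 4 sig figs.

Wien's law gives T = b/λ_max = (2.898×10⁻³ m·K)/(6.1568×10⁻⁵ m) = 47.07 K.

T ≈ 47.07 K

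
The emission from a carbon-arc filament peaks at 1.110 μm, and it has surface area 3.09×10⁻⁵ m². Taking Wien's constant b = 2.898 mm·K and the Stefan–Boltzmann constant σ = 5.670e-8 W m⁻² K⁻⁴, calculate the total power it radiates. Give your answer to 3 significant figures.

Wien's law: T = b/λ_max = 2.898×10⁻³/1.110×10⁻⁶ = 2610.81 K.
Area A = 3.09×10⁻⁵ m².
Then P = σAT⁴ = 5.670×10⁻⁸×3.09×10⁻⁵×(2610.81)⁴ = 81.4 W.

P ≈ 81.4 W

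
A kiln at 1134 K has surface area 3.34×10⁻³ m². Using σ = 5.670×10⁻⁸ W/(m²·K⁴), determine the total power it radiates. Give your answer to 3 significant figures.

Area A = 3.34×10⁻³ m².
P = σAT⁴ = 5.670×10⁻⁸ × 3.34×10⁻³ × (1134)⁴ = 313 W.

P ≈ 313 W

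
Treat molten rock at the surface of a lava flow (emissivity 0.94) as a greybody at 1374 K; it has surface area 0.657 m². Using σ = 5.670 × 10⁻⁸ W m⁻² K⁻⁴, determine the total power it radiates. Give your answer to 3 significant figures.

P ≈ 1.25×10⁵ W

Area A = 0.657 m².
P = εσAT⁴ = 0.94 × 5.670×10⁻⁸ × 0.657 × (1374)⁴ = 1.25×10⁵ W.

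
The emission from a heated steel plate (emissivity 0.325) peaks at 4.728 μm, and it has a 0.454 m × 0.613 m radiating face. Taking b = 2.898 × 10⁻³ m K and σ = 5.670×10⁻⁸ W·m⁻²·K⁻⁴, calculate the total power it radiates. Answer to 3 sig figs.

Wien's law: T = b/λ_max = 2.898×10⁻³/4.728×10⁻⁶ = 612.944 K.
Area A = 0.454 × 0.613 = 0.278302 m².
Then P = εσAT⁴ = 0.325×5.670×10⁻⁸×0.278302×(612.944)⁴ = 724 W.

P ≈ 724 W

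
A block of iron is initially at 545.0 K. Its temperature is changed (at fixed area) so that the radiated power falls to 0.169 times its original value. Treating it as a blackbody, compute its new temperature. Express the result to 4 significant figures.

P ∝ T⁴, so T₂/T₁ = (P₂/P₁)^(1/4) = (0.169)^(1/4) = 0.641168.
T₂ = 545.0 × 0.641168 = 349.4 K.

T₂ ≈ 349.4 K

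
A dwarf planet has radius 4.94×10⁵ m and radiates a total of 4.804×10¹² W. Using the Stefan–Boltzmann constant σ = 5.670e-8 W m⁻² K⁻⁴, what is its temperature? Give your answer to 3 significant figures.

T ≈ 72.5 K

Surface area A = 4πR² = 4π(4.94×10⁵ m)² = 3.06665×10¹² m².
P = σAT⁴ ⇒ T = (P/(σA))^(1/4) = (4.804×10¹²/(5.670×10⁻⁸×3.06665×10¹²))^(1/4) = 72.5 K.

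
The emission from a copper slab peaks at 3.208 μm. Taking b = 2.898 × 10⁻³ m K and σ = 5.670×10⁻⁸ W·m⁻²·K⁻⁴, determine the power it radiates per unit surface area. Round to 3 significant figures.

I ≈ 3.78×10⁴ W/m²

Wien's law: T = b/λ_max = 2.898×10⁻³/3.208×10⁻⁶ = 903.367 K.
Then I = σT⁴ = 5.670×10⁻⁸×(903.367)⁴ = 3.78×10⁴ W/m².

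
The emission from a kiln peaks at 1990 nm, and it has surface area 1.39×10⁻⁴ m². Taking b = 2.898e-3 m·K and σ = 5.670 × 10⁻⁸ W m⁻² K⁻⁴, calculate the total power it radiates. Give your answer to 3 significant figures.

Wien's law: T = b/λ_max = 2.898×10⁻³/1.990×10⁻⁶ = 1456.28 K.
Area A = 1.39×10⁻⁴ m².
Then P = σAT⁴ = 5.670×10⁻⁸×1.39×10⁻⁴×(1456.28)⁴ = 35.4 W.

P ≈ 35.4 W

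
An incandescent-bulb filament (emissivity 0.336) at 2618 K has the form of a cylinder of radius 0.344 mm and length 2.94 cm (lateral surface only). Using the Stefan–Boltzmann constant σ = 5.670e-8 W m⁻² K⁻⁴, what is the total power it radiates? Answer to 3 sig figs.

P ≈ 56.9 W

Lateral area A = 2πrL = 2π×3.44×10⁻⁴×0.0294 = 6.35456×10⁻⁵ m².
P = εσAT⁴ = 0.336 × 5.670×10⁻⁸ × 6.35456×10⁻⁵ × (2618)⁴ = 56.9 W.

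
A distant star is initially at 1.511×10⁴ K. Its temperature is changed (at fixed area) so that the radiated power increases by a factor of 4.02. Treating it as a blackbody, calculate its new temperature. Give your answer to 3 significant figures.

T₂ ≈ 2.14×10⁴ K

P ∝ T⁴, so T₂/T₁ = (P₂/P₁)^(1/4) = (4.02)^(1/4) = 1.41598.
T₂ = 1.511×10⁴ × 1.41598 = 2.14×10⁴ K.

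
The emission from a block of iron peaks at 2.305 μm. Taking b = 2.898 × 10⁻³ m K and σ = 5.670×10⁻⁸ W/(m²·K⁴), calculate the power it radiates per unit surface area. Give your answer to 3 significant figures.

Wien's law: T = b/λ_max = 2.898×10⁻³/2.305×10⁻⁶ = 1257.27 K.
Then I = σT⁴ = 5.670×10⁻⁸×(1257.27)⁴ = 1.42×10⁵ W/m².

I ≈ 1.42×10⁵ W/m²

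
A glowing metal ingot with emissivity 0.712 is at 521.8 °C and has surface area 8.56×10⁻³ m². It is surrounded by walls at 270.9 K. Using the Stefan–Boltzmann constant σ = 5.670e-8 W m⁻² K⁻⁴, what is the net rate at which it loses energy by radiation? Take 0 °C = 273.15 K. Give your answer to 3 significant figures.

Net loss ≈ 136 W

T = 521.8 °C + 273.15 = 794.95 K.
Area A = 8.56×10⁻³ m².
Net radiated power P_net = εσA(T⁴ − T₀⁴) = 0.712×5.670×10⁻⁸×8.56×10⁻³×(794.95⁴ − 270.9⁴).
T⁴ − T₀⁴ = 3.99355×10¹¹ − 5.38562×10⁹ = 3.93969×10¹¹ K⁴, so P_net = 136 W.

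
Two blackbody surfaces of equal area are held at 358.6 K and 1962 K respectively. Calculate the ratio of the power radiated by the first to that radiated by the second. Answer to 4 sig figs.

P₁/P₂ ≈ 1.116×10⁻³

With equal areas, P₁/P₂ = (T₁/T₂)⁴ = (358.6/1962)⁴ = 1.116×10⁻³.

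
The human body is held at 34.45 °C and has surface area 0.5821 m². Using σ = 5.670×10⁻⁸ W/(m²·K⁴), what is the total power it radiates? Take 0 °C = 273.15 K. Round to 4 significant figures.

T = 34.45 °C + 273.15 = 307.60 K.
Area A = 0.5821 m².
P = σAT⁴ = 5.670×10⁻⁸ × 0.5821 × (307.60)⁴ = 295.5 W.

P ≈ 295.5 W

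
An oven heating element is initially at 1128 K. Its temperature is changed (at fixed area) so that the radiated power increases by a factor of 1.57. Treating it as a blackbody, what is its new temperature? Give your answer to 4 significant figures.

P ∝ T⁴, so T₂/T₁ = (P₂/P₁)^(1/4) = (1.57)^(1/4) = 1.11937.
T₂ = 1128 × 1.11937 = 1263 K.

T₂ ≈ 1263 K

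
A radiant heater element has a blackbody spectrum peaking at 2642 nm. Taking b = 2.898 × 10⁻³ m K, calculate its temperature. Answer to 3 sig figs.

Wien's law gives T = b/λ_max = (2.898×10⁻³ m·K)/(2.642×10⁻⁶ m) = 1.10×10³ K.

T ≈ 1.10×10³ K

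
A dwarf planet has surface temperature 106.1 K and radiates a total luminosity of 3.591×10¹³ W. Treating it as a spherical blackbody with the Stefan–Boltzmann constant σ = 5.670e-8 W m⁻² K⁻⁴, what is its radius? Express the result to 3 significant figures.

L = 4πR²σT⁴ ⇒ R = √(L/(4πσT⁴)).
σT⁴ = 7.18529 W/m², so R = √(3.591×10¹³/(4π×7.18529)) = 6.31×10⁵ m.

R ≈ 6.31×10⁵ m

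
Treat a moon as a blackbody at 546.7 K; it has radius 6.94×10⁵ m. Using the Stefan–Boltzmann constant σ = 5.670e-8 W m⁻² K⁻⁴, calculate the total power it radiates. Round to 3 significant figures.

P ≈ 3.07×10¹⁶ W

Surface area A = 4πR² = 4π(6.94×10⁵ m)² = 6.05242×10¹² m².
P = σAT⁴ = 5.670×10⁻⁸ × 6.05242×10¹² × (546.7)⁴ = 3.07×10¹⁶ W.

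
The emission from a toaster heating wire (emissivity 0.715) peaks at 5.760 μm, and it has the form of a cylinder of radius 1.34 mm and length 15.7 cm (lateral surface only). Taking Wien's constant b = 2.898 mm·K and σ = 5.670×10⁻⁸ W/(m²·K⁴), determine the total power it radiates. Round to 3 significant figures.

Wien's law: T = b/λ_max = 2.898×10⁻³/5.760×10⁻⁶ = 503.125 K.
Lateral area A = 2πrL = 2π×1.34×10⁻³×0.157 = 1.32186×10⁻³ m².
Then P = εσAT⁴ = 0.715×5.670×10⁻⁸×1.32186×10⁻³×(503.125)⁴ = 3.43 W.

P ≈ 3.43 W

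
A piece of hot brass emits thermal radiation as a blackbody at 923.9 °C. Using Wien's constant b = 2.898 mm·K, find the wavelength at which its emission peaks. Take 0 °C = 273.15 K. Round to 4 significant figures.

λ_max ≈ 2.421 μm

T = 923.9 °C + 273.15 = 1197.05 K.
Wien's displacement law: λ_max = b/T = (2.898×10⁻³ m·K)/(1197.05 K) = 2.4210×10⁻⁶ m.
That is 2.421 μm, in the infrared range.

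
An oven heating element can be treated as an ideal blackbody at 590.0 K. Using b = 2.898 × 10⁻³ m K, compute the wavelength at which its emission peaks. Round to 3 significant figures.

λ_max ≈ 4.91 μm

Wien's displacement law: λ_max = b/T = (2.898×10⁻³ m·K)/(590.0 K) = 4.912×10⁻⁶ m.
That is 4.91 μm, in the infrared range.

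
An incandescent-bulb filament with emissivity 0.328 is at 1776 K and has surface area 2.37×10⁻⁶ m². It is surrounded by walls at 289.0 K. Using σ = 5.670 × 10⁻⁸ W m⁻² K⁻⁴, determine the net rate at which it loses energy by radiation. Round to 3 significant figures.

Net loss ≈ 0.438 W

Area A = 2.37×10⁻⁶ m².
Net radiated power P_net = εσA(T⁴ − T₀⁴) = 0.328×5.670×10⁻⁸×2.37×10⁻⁶×(1776⁴ − 289.0⁴).
T⁴ − T₀⁴ = 9.94883×10¹² − 6.97576×10⁹ = 9.94185×10¹² K⁴, so P_net = 0.438 W.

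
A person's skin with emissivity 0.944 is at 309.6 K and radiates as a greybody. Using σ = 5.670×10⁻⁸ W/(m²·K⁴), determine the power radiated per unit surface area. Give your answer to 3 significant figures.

Stefan–Boltzmann: I = εσT⁴ = 0.944 × 5.670×10⁻⁸ × (309.6)⁴ = 492 W/m².

I ≈ 492 W/m²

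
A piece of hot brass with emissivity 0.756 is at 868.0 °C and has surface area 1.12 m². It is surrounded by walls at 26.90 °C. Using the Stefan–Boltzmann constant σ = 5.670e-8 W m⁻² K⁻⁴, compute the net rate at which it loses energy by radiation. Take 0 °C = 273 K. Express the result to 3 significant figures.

Net loss ≈ 8.10×10⁴ W

T = 868.0 °C + 273 = 1141.0 K.
Surroundings: T = 26.90 °C + 273 = 299.90 K.
Area A = 1.12 m².
Net radiated power P_net = εσA(T⁴ − T₀⁴) = 0.756×5.670×10⁻⁸×1.12×(1141.0⁴ − 299.90⁴).
T⁴ − T₀⁴ = 1.69489×10¹² − 8.08921×10⁹ = 1.68680×10¹² K⁴, so P_net = 8.10×10⁴ W.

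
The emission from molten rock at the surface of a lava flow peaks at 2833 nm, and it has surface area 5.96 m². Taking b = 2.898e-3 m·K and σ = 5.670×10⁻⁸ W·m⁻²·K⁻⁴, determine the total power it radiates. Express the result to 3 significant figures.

P ≈ 3.70×10⁵ W

Wien's law: T = b/λ_max = 2.898×10⁻³/2.833×10⁻⁶ = 1022.94 K.
Area A = 5.96 m².
Then P = σAT⁴ = 5.670×10⁻⁸×5.96×(1022.94)⁴ = 3.70×10⁵ W.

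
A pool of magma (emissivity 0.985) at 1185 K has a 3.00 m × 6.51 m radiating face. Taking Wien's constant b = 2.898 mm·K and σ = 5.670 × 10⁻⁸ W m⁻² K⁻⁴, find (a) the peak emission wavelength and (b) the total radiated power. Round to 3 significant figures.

λ_max ≈ 2.45×10³ nm; P ≈ 2.15×10⁶ W

(a) λ_max = b/T = 2.898×10⁻³/1185 = 2.446×10⁻⁶ m = 2.45×10³ nm.
Area A = 3.00 × 6.51 = 19.53 m².
(b) P = εσAT⁴ = 0.985×5.670×10⁻⁸×19.53×(1185)⁴ = 2.15×10⁶ W.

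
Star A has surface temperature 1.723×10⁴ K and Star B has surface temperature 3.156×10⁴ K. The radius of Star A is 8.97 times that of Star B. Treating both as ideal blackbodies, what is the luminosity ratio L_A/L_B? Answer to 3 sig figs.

L_A/L_B ≈ 7.15

L ∝ R²T⁴, so L_A/L_B = (R_A/R_B)²(T_A/T_B)⁴ = (8.97)² × (1.723×10⁴/3.156×10⁴)⁴ = 80.4609 × 0.0888368 = 7.15.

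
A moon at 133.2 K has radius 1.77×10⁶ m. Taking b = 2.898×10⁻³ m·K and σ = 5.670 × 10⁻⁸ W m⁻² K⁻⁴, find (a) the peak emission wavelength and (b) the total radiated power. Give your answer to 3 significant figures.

(a) λ_max = b/T = 2.898×10⁻³/133.2 = 2.176×10⁻⁵ m = 21.8 μm.
Surface area A = 4πR² = 4π(1.77×10⁶ m)² = 3.93692×10¹³ m².
(b) P = σAT⁴ = 5.670×10⁻⁸×3.93692×10¹³×(133.2)⁴ = 7.03×10¹⁴ W.

λ_max ≈ 21.8 μm; P ≈ 7.03×10¹⁴ W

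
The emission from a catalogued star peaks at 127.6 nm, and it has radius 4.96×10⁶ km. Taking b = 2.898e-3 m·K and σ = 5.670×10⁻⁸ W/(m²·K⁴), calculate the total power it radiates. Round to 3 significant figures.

P ≈ 4.66×10³⁰ W

Wien's law: T = b/λ_max = 2.898×10⁻³/1.276×10⁻⁷ = 22711.6 K.
Surface area A = 4πR² = 4π(4.96×10⁹ m)² = 3.09153×10²⁰ m².
Then P = σAT⁴ = 5.670×10⁻⁸×3.09153×10²⁰×(22711.6)⁴ = 4.66×10³⁰ W.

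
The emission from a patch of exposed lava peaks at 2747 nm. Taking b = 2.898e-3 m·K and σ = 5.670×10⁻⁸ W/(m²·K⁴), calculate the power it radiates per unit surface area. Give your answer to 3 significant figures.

I ≈ 7.02×10⁴ W/m²

Wien's law: T = b/λ_max = 2.898×10⁻³/2.747×10⁻⁶ = 1054.97 K.
Then I = σT⁴ = 5.670×10⁻⁸×(1054.97)⁴ = 7.02×10⁴ W/m².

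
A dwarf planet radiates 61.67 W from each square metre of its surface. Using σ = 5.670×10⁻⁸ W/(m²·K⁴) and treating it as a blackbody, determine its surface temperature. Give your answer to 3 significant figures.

I = σT⁴, so T = (I/σ)^(1/4) = (61.67/(5.670×10⁻⁸))^(1/4) = 182 K.

T ≈ 182 K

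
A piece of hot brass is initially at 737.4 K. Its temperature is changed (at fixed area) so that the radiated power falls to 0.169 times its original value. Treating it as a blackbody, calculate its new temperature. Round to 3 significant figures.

T₂ ≈ 473 K

P ∝ T⁴, so T₂/T₁ = (P₂/P₁)^(1/4) = (0.169)^(1/4) = 0.641168.
T₂ = 737.4 × 0.641168 = 473 K.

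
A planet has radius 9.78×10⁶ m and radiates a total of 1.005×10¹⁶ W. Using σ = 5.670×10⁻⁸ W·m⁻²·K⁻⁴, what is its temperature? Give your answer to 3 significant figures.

Surface area A = 4πR² = 4π(9.78×10⁶ m)² = 1.20195×10¹⁵ m².
P = σAT⁴ ⇒ T = (P/(σA))^(1/4) = (1.005×10¹⁶/(5.670×10⁻⁸×1.20195×10¹⁵))^(1/4) = 110 K.

T ≈ 110 K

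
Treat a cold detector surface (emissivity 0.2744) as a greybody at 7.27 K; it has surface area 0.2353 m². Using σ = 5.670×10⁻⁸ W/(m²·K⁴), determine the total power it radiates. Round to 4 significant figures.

Area A = 0.2353 m².
P = εσAT⁴ = 0.2744 × 5.670×10⁻⁸ × 0.2353 × (7.27)⁴ = 1.023×10⁻⁵ W.

P ≈ 1.023×10⁻⁵ W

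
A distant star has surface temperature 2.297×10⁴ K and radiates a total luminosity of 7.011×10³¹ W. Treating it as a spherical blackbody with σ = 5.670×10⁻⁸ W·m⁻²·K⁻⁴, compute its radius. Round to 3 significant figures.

R ≈ 1.88×10¹⁰ m

L = 4πR²σT⁴ ⇒ R = √(L/(4πσT⁴)).
σT⁴ = 1.57844×10¹⁰ W/m², so R = √(7.011×10³¹/(4π×1.57844×10¹⁰)) = 1.88×10¹⁰ m.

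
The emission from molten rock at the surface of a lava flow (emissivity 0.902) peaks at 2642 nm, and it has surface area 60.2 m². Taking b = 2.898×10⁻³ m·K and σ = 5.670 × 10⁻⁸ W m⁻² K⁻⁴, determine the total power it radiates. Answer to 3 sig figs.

Wien's law: T = b/λ_max = 2.898×10⁻³/2.642×10⁻⁶ = 1096.90 K.
Area A = 60.2 m².
Then P = εσAT⁴ = 0.902×5.670×10⁻⁸×60.2×(1096.90)⁴ = 4.46×10⁶ W.

P ≈ 4.46×10⁶ W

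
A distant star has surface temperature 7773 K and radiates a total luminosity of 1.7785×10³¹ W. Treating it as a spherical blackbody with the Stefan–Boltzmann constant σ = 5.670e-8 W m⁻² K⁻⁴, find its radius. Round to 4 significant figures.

L = 4πR²σT⁴ ⇒ R = √(L/(4πσT⁴)).
σT⁴ = 2.06984×10⁸ W/m², so R = √(1.7785×10³¹/(4π×2.06984×10⁸)) = 8.269×10¹⁰ m.

R ≈ 8.269×10¹⁰ m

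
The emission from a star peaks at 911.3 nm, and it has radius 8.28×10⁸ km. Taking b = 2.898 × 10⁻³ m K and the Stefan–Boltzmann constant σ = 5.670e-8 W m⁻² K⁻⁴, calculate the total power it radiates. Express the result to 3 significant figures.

Wien's law: T = b/λ_max = 2.898×10⁻³/9.113×10⁻⁷ = 3180.07 K.
Surface area A = 4πR² = 4π(8.28×10¹¹ m)² = 8.61530×10²⁴ m².
Then P = σAT⁴ = 5.670×10⁻⁸×8.61530×10²⁴×(3180.07)⁴ = 5.00×10³¹ W.

P ≈ 5.00×10³¹ W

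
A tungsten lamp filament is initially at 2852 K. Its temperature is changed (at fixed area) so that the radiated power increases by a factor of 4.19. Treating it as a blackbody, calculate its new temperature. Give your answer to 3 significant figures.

T₂ ≈ 4.08×10³ K

P ∝ T⁴, so T₂/T₁ = (P₂/P₁)^(1/4) = (4.19)^(1/4) = 1.43072.
T₂ = 2852 × 1.43072 = 4.08×10³ K.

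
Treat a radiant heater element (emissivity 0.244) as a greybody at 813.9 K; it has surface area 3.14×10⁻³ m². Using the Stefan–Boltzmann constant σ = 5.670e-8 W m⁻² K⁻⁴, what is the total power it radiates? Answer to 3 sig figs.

P ≈ 19.1 W

Area A = 3.14×10⁻³ m².
P = εσAT⁴ = 0.244 × 5.670×10⁻⁸ × 3.14×10⁻³ × (813.9)⁴ = 19.1 W.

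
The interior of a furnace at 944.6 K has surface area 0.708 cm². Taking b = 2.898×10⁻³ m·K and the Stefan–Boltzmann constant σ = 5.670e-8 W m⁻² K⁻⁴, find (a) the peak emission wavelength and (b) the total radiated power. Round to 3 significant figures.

(a) λ_max = b/T = 2.898×10⁻³/944.6 = 3.068×10⁻⁶ m = 3.07 μm.
Area A = 0.708 cm² = 7.08×10⁻⁵ m².
(b) P = σAT⁴ = 5.670×10⁻⁸×7.08×10⁻⁵×(944.6)⁴ = 3.20 W.

λ_max ≈ 3.07 μm; P ≈ 3.20 W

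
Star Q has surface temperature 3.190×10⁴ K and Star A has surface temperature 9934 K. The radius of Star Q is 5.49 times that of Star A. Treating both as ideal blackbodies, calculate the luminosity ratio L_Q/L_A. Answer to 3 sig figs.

L ∝ R²T⁴, so L_Q/L_A = (R_Q/R_A)²(T_Q/T_A)⁴ = (5.49)² × (3.190×10⁴/9934)⁴ = 30.1401 × 106.333 = 3.20×10³.

L_Q/L_A ≈ 3.20×10³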